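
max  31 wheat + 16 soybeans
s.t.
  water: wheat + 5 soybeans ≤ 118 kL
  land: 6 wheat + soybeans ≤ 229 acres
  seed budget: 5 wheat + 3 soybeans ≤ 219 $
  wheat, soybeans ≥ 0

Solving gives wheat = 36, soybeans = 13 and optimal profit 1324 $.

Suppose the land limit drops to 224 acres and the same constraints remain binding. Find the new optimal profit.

Check each constraint at x*: water 101/118 (slack 17); land 229/229 (tight); seed budget 219/219 (tight).
Slack constraints have shadow price 0 (complementary slackness).
From A_Bᵀ y = c: 6·y_land + 5·y_seed budget = 31; 1·y_land + 3·y_seed budget = 16.
Solving: y_land = 1, y_seed budget = 5.
Δz = y_land·Δb = 1 × (-5) = -5, so new z* = 1324 − 5 = 1319.

1319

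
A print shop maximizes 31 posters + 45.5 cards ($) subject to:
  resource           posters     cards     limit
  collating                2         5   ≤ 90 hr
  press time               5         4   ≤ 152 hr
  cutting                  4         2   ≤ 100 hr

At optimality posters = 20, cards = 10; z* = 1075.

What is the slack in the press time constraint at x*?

12

press time used = 5·20 + 4·10 = 140; slack = 152 − 140 = 12.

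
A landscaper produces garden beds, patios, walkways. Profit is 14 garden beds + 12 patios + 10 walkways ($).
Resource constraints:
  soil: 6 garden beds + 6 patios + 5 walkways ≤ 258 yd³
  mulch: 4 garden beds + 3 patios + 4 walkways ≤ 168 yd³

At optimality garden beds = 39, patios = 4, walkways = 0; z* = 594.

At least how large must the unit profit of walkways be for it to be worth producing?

13

Both soil and mulch are binding at x*.
The binding rows give the dual system: 6·y_soil + 4·y_mulch = 14 and 6·y_soil + 3·y_mulch = 12.
This yields shadow prices y_soil = 1, y_mulch = 2.
walkways enters the basis when its profit ≥ yᵀa₃ = 1·5 + 2·4 = 13.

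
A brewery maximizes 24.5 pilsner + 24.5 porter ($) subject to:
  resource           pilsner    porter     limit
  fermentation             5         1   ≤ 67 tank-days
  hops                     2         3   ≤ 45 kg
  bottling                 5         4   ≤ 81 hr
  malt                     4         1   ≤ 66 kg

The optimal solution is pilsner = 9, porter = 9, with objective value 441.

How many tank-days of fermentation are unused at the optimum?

13

fermentation used = 5·9 + 1·9 = 54; slack = 67 − 54 = 13.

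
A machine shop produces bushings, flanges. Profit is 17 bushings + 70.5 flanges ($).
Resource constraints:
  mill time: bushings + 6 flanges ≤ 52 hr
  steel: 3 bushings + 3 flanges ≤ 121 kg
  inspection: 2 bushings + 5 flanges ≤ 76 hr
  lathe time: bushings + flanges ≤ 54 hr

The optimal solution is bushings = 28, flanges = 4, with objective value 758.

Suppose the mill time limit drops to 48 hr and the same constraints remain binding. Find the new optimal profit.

726

Check each constraint at x*: mill time 52/52 (tight); steel 96/121 (slack 25); inspection 76/76 (tight); lathe time 32/54 (slack 22).
By complementary slackness, y = 0 for the non-binding constraints.
The binding rows give the dual system: 1·y_mill time + 2·y_inspection = 17 and 6·y_mill time + 5·y_inspection = 70.5.
Solving: y_mill time = 8, y_inspection = 4.5.
Δz = y_mill time·Δb = 8 × (-4) = -32, so new z* = 758 − 32 = 726.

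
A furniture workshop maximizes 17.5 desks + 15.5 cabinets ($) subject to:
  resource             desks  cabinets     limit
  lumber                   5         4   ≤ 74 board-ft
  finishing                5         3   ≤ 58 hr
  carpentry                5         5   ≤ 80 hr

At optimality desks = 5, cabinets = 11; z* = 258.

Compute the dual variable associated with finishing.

Check each constraint at x*: lumber 69/74 (slack 5); finishing 58/58 (tight); carpentry 80/80 (tight).
Slack constraints have shadow price 0 (complementary slackness).
The binding rows give the dual system: 5·y_finishing + 5·y_carpentry = 17.5 and 3·y_finishing + 5·y_carpentry = 15.5.
This yields shadow prices y_finishing = 1, y_carpentry = 2.5.
Shadow price of finishing = 1.

1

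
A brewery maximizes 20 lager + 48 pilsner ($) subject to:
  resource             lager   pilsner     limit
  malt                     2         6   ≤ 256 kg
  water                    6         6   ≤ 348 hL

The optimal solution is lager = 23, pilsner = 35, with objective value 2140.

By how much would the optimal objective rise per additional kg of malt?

Check each constraint at x*: malt 256/256 (tight); water 348/348 (tight).
From A_Bᵀ y = c: 2·y_malt + 6·y_water = 20; 6·y_malt + 6·y_water = 48.
→ y_malt = 7 and y_water = 1.
Shadow price of malt = 7.

7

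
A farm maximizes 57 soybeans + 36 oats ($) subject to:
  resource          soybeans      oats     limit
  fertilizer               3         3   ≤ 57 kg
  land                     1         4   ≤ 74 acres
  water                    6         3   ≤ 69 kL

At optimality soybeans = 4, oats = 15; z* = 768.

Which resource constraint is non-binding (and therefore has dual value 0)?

fertilizer: 57/57 (binding)
land: 64/74 (slack 10)
water: 69/69 (binding)
By complementary slackness, a constraint with positive slack has shadow price 0 → land.

land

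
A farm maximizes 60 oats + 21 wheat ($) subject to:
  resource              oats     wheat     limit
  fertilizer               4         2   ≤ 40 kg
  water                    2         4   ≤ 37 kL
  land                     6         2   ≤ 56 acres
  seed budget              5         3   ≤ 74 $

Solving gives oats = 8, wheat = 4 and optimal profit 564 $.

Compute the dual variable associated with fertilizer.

1.5

Check each constraint at x*: fertilizer 40/40 (tight); water 32/37 (slack 5); land 56/56 (tight); seed budget 52/74 (slack 22).
By complementary slackness, y = 0 for the non-binding constraints.
The binding rows give the dual system: 4·y_fertilizer + 6·y_land = 60 and 2·y_fertilizer + 2·y_land = 21.
→ y_fertilizer = 1.5 and y_land = 9.
Shadow price of fertilizer = 1.5.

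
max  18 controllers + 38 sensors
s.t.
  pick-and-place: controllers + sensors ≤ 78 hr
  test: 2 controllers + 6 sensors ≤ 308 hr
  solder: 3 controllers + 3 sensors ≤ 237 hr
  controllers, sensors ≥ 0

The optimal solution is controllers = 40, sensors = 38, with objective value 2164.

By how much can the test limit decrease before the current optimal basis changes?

152

Binding constraints: pick-and-place, test. The basis is B = [[1,1],[2,6]] with det 4.
Per unit decrease in test, x* moves by d = (0.25, -0.25).
The basis stays optimal until sensors reaches 0; allowable decrease = 152 hr.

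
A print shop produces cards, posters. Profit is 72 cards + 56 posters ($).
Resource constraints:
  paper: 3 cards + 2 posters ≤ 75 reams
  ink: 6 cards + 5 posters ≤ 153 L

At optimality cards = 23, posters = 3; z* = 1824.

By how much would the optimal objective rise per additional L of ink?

8

At the optimum: paper uses 75 of 75 (binding); ink uses 153 of 153 (binding).
Dual feasibility on the basic columns requires 3·y_paper + 6·y_ink = 72, 2·y_paper + 5·y_ink = 56.
Solving: y_paper = 8, y_ink = 8.
Shadow price of ink = 8.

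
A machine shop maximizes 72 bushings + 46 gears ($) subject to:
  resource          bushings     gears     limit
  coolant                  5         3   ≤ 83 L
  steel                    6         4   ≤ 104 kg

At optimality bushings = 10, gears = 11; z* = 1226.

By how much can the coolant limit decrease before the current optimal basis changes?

5

Binding constraints: coolant, steel. The basis is B = [[5,3],[6,4]] with det 2.
Per unit decrease in coolant, x* moves by d = (-2, 3).
The basis stays optimal until bushings reaches 0; allowable decrease = 5 L.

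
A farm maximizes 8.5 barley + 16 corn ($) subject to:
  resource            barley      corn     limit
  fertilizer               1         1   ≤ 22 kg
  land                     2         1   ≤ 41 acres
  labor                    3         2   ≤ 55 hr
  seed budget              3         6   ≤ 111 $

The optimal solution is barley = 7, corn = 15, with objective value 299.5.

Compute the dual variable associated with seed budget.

2.5

Check each constraint at x*: fertilizer 22/22 (tight); land 29/41 (slack 12); labor 51/55 (slack 4); seed budget 111/111 (tight).
By complementary slackness, y = 0 for the non-binding constraints.
From A_Bᵀ y = c: 1·y_fertilizer + 3·y_seed budget = 8.5; 1·y_fertilizer + 6·y_seed budget = 16.
→ y_fertilizer = 1 and y_seed budget = 2.5.
Shadow price of seed budget = 2.5.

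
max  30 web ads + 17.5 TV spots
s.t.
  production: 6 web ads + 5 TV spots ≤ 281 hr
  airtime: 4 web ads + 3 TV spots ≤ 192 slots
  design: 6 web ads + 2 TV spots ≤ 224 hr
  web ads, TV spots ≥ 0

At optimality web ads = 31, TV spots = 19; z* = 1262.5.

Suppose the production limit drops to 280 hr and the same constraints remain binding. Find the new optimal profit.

Check each constraint at x*: production 281/281 (tight); airtime 181/192 (slack 11); design 224/224 (tight).
Slack constraints have shadow price 0 (complementary slackness).
The binding rows give the dual system: 6·y_production + 6·y_design = 30 and 5·y_production + 2·y_design = 17.5.
Solving: y_production = 2.5, y_design = 2.5.
Δz = y_production·Δb = 2.5 × (-1) = -2.5, so new z* = 1262.5 − 2.5 = 1260.

1260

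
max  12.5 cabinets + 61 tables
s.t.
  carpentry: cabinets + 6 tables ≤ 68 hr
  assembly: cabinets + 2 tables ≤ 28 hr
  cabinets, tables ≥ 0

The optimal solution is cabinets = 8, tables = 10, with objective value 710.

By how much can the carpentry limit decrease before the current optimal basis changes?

Binding constraints: carpentry, assembly. The basis is B = [[1,6],[1,2]] with det -4.
Per unit decrease in carpentry, x* moves by d = (0.5, -0.25).
The basis stays optimal until tables reaches 0; allowable decrease = 40 hr.

40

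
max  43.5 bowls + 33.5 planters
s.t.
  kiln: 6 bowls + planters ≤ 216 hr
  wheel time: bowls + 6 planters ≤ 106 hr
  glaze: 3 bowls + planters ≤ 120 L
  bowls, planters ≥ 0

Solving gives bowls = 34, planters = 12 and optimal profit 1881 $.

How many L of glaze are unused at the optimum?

6

glaze used = 3·34 + 1·12 = 114; slack = 120 − 114 = 6.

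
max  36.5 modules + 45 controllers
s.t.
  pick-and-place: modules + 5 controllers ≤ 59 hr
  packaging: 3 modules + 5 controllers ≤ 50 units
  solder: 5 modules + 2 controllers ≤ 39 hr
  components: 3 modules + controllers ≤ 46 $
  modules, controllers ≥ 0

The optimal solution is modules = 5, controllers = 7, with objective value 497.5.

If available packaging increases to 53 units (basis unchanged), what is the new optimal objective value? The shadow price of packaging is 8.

521.5

Δb = 3, so new z* = 497.5 + (8)·(3) = 497.5 + 24 = 521.5.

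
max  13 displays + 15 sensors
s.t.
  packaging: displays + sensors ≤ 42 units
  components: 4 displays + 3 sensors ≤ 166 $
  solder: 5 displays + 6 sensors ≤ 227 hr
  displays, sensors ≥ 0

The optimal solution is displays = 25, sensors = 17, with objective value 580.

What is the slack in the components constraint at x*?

components used = 4·25 + 3·17 = 151; slack = 166 − 151 = 15.

15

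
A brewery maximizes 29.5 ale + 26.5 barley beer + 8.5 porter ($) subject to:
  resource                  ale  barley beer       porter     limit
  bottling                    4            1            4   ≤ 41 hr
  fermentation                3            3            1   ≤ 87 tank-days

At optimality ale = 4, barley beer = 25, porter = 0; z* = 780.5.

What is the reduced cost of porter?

At the optimum: bottling uses 41 of 41 (binding); fermentation uses 87 of 87 (binding).
From A_Bᵀ y = c: 4·y_bottling + 3·y_fermentation = 29.5; 1·y_bottling + 3·y_fermentation = 26.5.
This yields shadow prices y_bottling = 1, y_fermentation = 8.5.
Reduced cost of porter: c₃ − yᵀa₃ = 8.5 − (1·4 + 8.5·1) = 8.5 − 12.5 = -4.

-4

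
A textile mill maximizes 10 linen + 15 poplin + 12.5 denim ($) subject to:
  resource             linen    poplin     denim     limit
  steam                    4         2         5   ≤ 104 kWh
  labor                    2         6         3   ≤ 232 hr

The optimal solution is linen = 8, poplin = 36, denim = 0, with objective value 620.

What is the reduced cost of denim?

At the optimum: steam uses 104 of 104 (binding); labor uses 232 of 232 (binding).
From A_Bᵀ y = c: 4·y_steam + 2·y_labor = 10; 2·y_steam + 6·y_labor = 15.
This yields shadow prices y_steam = 1.5, y_labor = 2.
Reduced cost of denim: c₃ − yᵀa₃ = 12.5 − (1.5·5 + 2·3) = 12.5 − 13.5 = -1.

-1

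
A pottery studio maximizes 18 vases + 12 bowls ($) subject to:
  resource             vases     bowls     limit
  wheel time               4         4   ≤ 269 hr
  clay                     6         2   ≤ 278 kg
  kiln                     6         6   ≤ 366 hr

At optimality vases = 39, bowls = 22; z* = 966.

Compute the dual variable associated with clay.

1.5

At the optimum: wheel time uses 244 of 269 (slack = 25); clay uses 278 of 278 (binding); kiln uses 366 of 366 (binding).
By complementary slackness, y = 0 for the non-binding constraint.
Dual feasibility on the basic columns requires 6·y_clay + 6·y_kiln = 18, 2·y_clay + 6·y_kiln = 12.
This yields shadow prices y_clay = 1.5, y_kiln = 1.5.
Shadow price of clay = 1.5.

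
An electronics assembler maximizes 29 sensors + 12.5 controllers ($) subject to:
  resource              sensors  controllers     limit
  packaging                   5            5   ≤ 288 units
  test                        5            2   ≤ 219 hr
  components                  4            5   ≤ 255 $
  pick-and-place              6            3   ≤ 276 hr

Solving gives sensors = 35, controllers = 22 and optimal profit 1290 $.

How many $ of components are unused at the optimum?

components used = 4·35 + 5·22 = 250; slack = 255 − 250 = 5.

5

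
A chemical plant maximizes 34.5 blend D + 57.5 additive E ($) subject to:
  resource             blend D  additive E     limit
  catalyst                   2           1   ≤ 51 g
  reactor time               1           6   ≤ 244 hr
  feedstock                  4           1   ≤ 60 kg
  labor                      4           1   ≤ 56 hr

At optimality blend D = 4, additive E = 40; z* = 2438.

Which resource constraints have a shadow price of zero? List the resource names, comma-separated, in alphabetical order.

catalyst: 48/51 (slack 3)
reactor time: 244/244 (binding)
feedstock: 56/60 (slack 4)
labor: 56/56 (binding)
By complementary slackness, a constraint with positive slack has shadow price 0 → catalyst, feedstock.

catalyst, feedstock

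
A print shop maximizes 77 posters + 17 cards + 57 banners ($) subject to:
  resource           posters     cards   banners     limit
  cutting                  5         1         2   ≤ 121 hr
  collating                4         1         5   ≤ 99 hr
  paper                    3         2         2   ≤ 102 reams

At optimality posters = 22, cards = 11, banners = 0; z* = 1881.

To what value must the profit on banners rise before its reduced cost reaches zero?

Check each constraint at x*: cutting 121/121 (tight); collating 99/99 (tight); paper 88/102 (slack 14).
By complementary slackness, y = 0 for the non-binding constraint.
The binding rows give the dual system: 5·y_cutting + 4·y_collating = 77 and 1·y_cutting + 1·y_collating = 17.
Solving: y_cutting = 9, y_collating = 8.
banners enters the basis when its profit ≥ yᵀa₃ = 9·2 + 8·5 = 58.

58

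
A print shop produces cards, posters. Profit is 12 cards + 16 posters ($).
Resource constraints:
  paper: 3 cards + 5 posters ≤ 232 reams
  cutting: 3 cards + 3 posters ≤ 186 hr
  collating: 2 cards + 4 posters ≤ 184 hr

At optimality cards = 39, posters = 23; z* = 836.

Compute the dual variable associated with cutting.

2

At the optimum: paper uses 232 of 232 (binding); cutting uses 186 of 186 (binding); collating uses 170 of 184 (slack = 14).
By complementary slackness, y = 0 for the non-binding constraint.
From A_Bᵀ y = c: 3·y_paper + 3·y_cutting = 12; 5·y_paper + 3·y_cutting = 16.
Solving: y_paper = 2, y_cutting = 2.
Shadow price of cutting = 2.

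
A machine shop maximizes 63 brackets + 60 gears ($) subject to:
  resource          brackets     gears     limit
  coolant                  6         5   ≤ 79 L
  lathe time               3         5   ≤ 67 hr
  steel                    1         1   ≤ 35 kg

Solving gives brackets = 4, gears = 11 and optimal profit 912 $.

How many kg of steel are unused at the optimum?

steel used = 1·4 + 1·11 = 15; slack = 35 − 15 = 20.

20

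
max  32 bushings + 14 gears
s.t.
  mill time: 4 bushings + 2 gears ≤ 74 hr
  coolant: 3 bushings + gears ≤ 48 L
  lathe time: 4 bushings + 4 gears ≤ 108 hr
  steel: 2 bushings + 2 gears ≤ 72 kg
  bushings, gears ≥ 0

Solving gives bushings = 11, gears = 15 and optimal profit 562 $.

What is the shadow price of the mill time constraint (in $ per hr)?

5

Binding: mill time and coolant. Non-binding: lathe time (4 unused), steel (20 unused).
Slack constraints have shadow price 0 (complementary slackness).
Dual feasibility on the basic columns requires 4·y_mill time + 3·y_coolant = 32, 2·y_mill time + 1·y_coolant = 14.
This yields shadow prices y_mill time = 5, y_coolant = 4.
Shadow price of mill time = 5.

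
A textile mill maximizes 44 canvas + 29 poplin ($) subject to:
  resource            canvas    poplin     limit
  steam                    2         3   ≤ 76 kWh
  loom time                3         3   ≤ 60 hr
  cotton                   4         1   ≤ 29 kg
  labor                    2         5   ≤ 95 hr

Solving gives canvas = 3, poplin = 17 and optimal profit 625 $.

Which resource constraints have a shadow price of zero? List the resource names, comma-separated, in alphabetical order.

labor, steam

steam: 57/76 (slack 19)
loom time: 60/60 (binding)
cotton: 29/29 (binding)
labor: 91/95 (slack 4)
By complementary slackness, a constraint with positive slack has shadow price 0 → labor, steam.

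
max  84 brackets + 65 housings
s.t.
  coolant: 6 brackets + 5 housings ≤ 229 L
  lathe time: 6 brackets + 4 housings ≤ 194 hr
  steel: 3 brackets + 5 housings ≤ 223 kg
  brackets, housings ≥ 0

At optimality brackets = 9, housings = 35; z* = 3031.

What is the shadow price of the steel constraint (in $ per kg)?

Check each constraint at x*: coolant 229/229 (tight); lathe time 194/194 (tight); steel 202/223 (slack 21).
Slack constraints have shadow price 0 (complementary slackness).
Dual feasibility on the basic columns requires 6·y_coolant + 6·y_lathe time = 84, 5·y_coolant + 4·y_lathe time = 65.
Solving: y_coolant = 9, y_lathe time = 5.
Shadow price of steel = 0.

0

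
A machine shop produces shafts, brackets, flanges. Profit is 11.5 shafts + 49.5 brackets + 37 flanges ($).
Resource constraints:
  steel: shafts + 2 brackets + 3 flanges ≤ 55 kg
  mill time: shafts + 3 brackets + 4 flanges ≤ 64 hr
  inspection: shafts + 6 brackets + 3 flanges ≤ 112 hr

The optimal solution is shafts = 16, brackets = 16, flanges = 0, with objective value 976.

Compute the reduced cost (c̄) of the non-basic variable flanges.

At the optimum: steel uses 48 of 55 (slack = 7); mill time uses 64 of 64 (binding); inspection uses 112 of 112 (binding).
Slack constraints have shadow price 0 (complementary slackness).
Dual feasibility on the basic columns requires 1·y_mill time + 1·y_inspection = 11.5, 3·y_mill time + 6·y_inspection = 49.5.
This yields shadow prices y_mill time = 6.5, y_inspection = 5.
Reduced cost of flanges: c₃ − yᵀa₃ = 37 − (6.5·4 + 5·3) = 37 − 41 = -4.

-4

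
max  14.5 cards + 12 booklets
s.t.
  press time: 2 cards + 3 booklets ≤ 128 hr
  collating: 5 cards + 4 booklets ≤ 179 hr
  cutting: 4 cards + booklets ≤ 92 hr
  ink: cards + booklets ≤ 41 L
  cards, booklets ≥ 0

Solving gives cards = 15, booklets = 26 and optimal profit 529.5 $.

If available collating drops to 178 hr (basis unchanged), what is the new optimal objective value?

At the optimum: press time uses 108 of 128 (slack = 20); collating uses 179 of 179 (binding); cutting uses 86 of 92 (slack = 6); ink uses 41 of 41 (binding).
Slack constraints have shadow price 0 (complementary slackness).
The binding rows give the dual system: 5·y_collating + 1·y_ink = 14.5 and 4·y_collating + 1·y_ink = 12.
This yields shadow prices y_collating = 2.5, y_ink = 2.
Δz = y_collating·Δb = 2.5 × (-1) = -2.5, so new z* = 529.5 − 2.5 = 527.

527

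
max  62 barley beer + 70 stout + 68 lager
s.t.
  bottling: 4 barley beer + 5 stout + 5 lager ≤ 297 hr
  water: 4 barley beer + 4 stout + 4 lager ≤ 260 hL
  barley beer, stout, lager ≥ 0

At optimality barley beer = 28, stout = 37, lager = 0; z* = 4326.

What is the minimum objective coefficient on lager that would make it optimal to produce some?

70

Both bottling and water are binding at x*.
Dual feasibility on the basic columns requires 4·y_bottling + 4·y_water = 62, 5·y_bottling + 4·y_water = 70.
This yields shadow prices y_bottling = 8, y_water = 7.5.
lager enters the basis when its profit ≥ yᵀa₃ = 8·5 + 7.5·4 = 70.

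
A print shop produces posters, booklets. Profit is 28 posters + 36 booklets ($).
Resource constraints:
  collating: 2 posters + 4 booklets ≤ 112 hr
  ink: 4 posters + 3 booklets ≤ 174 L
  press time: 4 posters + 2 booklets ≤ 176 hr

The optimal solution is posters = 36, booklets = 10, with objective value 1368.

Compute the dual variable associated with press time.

Check each constraint at x*: collating 112/112 (tight); ink 174/174 (tight); press time 164/176 (slack 12).
Slack constraints have shadow price 0 (complementary slackness).
From A_Bᵀ y = c: 2·y_collating + 4·y_ink = 28; 4·y_collating + 3·y_ink = 36.
Solving: y_collating = 6, y_ink = 4.
Shadow price of press time = 0.

0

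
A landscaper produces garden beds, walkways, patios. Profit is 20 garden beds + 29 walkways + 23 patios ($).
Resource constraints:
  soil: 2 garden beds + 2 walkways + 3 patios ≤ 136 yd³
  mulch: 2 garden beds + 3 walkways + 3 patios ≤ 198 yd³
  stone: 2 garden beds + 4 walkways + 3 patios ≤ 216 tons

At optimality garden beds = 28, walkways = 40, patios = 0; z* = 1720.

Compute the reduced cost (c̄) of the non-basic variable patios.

-7

Binding: soil and stone. Non-binding: mulch (22 unused).
Since mulch is not tight, its dual is 0.
From A_Bᵀ y = c: 2·y_soil + 2·y_stone = 20; 2·y_soil + 4·y_stone = 29.
→ y_soil = 5.5 and y_stone = 4.5.
Reduced cost of patios: c₃ − yᵀa₃ = 23 − (5.5·3 + 4.5·3) = 23 − 30 = -7.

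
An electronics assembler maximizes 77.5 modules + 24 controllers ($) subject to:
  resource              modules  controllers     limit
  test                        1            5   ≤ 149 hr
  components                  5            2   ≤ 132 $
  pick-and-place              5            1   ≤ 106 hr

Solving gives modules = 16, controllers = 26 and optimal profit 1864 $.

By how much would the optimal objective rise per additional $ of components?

Binding: components and pick-and-place. Non-binding: test (3 unused).
By complementary slackness, y = 0 for the non-binding constraint.
Dual feasibility on the basic columns requires 5·y_components + 5·y_pick-and-place = 77.5, 2·y_components + 1·y_pick-and-place = 24.
→ y_components = 8.5 and y_pick-and-place = 7.
Shadow price of components = 8.5.

8.5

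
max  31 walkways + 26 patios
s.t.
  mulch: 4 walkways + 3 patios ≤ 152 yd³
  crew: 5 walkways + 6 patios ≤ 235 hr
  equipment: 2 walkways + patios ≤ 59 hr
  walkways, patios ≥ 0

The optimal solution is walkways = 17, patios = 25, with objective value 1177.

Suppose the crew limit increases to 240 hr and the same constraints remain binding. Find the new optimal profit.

1192

At the optimum: mulch uses 143 of 152 (slack = 9); crew uses 235 of 235 (binding); equipment uses 59 of 59 (binding).
Slack constraints have shadow price 0 (complementary slackness).
From A_Bᵀ y = c: 5·y_crew + 2·y_equipment = 31; 6·y_crew + 1·y_equipment = 26.
→ y_crew = 3 and y_equipment = 8.
Δz = y_crew·Δb = 3 × (5) = 15, so new z* = 1177 + 15 = 1192.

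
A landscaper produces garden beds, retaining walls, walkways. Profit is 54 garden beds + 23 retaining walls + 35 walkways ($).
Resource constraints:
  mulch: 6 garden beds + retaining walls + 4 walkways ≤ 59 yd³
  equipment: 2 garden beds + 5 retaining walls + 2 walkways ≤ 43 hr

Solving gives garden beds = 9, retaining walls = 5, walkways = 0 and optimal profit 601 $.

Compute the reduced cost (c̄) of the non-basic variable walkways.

-3

At the optimum: mulch uses 59 of 59 (binding); equipment uses 43 of 43 (binding).
The binding rows give the dual system: 6·y_mulch + 2·y_equipment = 54 and 1·y_mulch + 5·y_equipment = 23.
Solving: y_mulch = 8, y_equipment = 3.
Reduced cost of walkways: c₃ − yᵀa₃ = 35 − (8·4 + 3·2) = 35 − 38 = -3.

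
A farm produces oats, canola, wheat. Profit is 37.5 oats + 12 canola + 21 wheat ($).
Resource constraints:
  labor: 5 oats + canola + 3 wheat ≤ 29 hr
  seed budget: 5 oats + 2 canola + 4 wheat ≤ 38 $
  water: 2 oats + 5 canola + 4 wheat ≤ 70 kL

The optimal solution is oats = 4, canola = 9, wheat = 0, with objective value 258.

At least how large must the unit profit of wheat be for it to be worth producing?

27

Check each constraint at x*: labor 29/29 (tight); seed budget 38/38 (tight); water 53/70 (slack 17).
By complementary slackness, y = 0 for the non-binding constraint.
From A_Bᵀ y = c: 5·y_labor + 5·y_seed budget = 37.5; 1·y_labor + 2·y_seed budget = 12.
This yields shadow prices y_labor = 3, y_seed budget = 4.5.
wheat enters the basis when its profit ≥ yᵀa₃ = 3·3 + 4.5·4 = 27.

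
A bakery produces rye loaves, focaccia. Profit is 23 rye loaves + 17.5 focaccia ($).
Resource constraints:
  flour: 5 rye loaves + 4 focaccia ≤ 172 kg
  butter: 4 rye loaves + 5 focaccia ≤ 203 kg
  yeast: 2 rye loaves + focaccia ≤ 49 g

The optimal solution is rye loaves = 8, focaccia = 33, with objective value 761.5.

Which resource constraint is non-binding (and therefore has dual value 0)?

flour: 172/172 (binding)
butter: 197/203 (slack 6)
yeast: 49/49 (binding)
By complementary slackness, a constraint with positive slack has shadow price 0 → butter.

butter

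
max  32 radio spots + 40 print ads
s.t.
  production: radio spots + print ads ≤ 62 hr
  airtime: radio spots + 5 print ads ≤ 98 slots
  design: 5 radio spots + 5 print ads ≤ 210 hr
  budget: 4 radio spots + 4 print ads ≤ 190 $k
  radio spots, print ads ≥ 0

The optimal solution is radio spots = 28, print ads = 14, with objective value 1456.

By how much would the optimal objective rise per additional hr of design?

6

Check each constraint at x*: production 42/62 (slack 20); airtime 98/98 (tight); design 210/210 (tight); budget 168/190 (slack 22).
By complementary slackness, y = 0 for the non-binding constraints.
From A_Bᵀ y = c: 1·y_airtime + 5·y_design = 32; 5·y_airtime + 5·y_design = 40.
→ y_airtime = 2 and y_design = 6.
Shadow price of design = 6.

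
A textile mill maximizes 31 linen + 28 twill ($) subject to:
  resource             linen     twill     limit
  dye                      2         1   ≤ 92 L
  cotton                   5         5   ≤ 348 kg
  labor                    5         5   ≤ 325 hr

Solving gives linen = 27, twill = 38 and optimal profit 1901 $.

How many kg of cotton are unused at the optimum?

cotton used = 5·27 + 5·38 = 325; slack = 348 − 325 = 23.

23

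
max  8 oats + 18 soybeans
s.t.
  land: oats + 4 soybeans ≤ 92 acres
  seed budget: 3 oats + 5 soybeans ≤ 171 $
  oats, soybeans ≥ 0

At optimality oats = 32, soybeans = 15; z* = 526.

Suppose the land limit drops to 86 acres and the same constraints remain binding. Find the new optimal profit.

Check each constraint at x*: land 92/92 (tight); seed budget 171/171 (tight).
The binding rows give the dual system: 1·y_land + 3·y_seed budget = 8 and 4·y_land + 5·y_seed budget = 18.
This yields shadow prices y_land = 2, y_seed budget = 2.
Δz = y_land·Δb = 2 × (-6) = -12, so new z* = 526 − 12 = 514.

514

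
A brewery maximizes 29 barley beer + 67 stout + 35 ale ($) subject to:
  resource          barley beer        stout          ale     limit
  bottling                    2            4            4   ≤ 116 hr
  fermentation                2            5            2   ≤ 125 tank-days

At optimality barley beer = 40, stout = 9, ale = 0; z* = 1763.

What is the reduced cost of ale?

Both bottling and fermentation are binding at x*.
Dual feasibility on the basic columns requires 2·y_bottling + 2·y_fermentation = 29, 4·y_bottling + 5·y_fermentation = 67.
→ y_bottling = 5.5 and y_fermentation = 9.
Reduced cost of ale: c₃ − yᵀa₃ = 35 − (5.5·4 + 9·2) = 35 − 40 = -5.

-5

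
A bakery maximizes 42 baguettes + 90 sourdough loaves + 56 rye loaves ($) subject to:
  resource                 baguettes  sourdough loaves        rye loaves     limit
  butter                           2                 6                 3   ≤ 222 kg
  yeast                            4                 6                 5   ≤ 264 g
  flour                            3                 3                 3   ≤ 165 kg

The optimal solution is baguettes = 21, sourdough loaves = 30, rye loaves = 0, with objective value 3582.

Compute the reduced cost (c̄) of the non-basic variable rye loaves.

At the optimum: butter uses 222 of 222 (binding); yeast uses 264 of 264 (binding); flour uses 153 of 165 (slack = 12).
Since flour is not tight, its dual is 0.
Dual feasibility on the basic columns requires 2·y_butter + 4·y_yeast = 42, 6·y_butter + 6·y_yeast = 90.
Solving: y_butter = 9, y_yeast = 6.
Reduced cost of rye loaves: c₃ − yᵀa₃ = 56 − (9·3 + 6·5) = 56 − 57 = -1.

-1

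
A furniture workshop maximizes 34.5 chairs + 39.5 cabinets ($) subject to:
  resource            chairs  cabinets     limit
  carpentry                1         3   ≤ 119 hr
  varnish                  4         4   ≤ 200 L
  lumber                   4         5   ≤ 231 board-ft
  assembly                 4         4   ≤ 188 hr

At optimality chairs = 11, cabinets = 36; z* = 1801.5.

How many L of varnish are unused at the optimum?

varnish used = 4·11 + 4·36 = 188; slack = 200 − 188 = 12.

12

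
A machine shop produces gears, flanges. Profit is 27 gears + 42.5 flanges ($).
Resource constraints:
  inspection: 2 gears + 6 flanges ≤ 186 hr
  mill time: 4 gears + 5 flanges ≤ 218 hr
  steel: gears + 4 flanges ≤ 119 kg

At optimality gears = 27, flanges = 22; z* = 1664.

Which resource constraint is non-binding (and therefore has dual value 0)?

inspection: 186/186 (binding)
mill time: 218/218 (binding)
steel: 115/119 (slack 4)
By complementary slackness, a constraint with positive slack has shadow price 0 → steel.

steel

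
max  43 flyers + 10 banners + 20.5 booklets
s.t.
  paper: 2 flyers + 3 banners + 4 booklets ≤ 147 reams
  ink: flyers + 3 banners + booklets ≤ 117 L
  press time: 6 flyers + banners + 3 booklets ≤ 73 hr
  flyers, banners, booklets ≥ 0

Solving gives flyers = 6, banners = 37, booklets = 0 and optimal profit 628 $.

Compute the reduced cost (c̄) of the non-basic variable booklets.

Binding: ink and press time. Non-binding: paper (24 unused).
Slack constraints have shadow price 0 (complementary slackness).
The binding rows give the dual system: 1·y_ink + 6·y_press time = 43 and 3·y_ink + 1·y_press time = 10.
→ y_ink = 1 and y_press time = 7.
Reduced cost of booklets: c₃ − yᵀa₃ = 20.5 − (1·1 + 7·3) = 20.5 − 22 = -1.5.

-1.5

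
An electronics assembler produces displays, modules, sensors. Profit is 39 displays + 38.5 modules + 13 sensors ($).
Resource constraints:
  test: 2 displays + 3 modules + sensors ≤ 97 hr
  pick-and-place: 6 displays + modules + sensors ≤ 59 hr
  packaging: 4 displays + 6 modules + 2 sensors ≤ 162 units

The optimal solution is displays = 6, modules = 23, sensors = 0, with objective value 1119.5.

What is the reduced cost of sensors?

-1.5

Binding: pick-and-place and packaging. Non-binding: test (16 unused).
Since test is not tight, its dual is 0.
The binding rows give the dual system: 6·y_pick-and-place + 4·y_packaging = 39 and 1·y_pick-and-place + 6·y_packaging = 38.5.
Solving: y_pick-and-place = 2.5, y_packaging = 6.
Reduced cost of sensors: c₃ − yᵀa₃ = 13 − (2.5·1 + 6·2) = 13 − 14.5 = -1.5.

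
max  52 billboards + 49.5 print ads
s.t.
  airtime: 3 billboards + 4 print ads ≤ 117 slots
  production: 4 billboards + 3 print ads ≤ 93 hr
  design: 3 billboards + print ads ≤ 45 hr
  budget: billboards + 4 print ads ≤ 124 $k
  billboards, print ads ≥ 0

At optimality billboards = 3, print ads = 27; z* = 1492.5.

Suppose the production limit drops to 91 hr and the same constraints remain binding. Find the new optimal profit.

1475.5

At the optimum: airtime uses 117 of 117 (binding); production uses 93 of 93 (binding); design uses 36 of 45 (slack = 9); budget uses 111 of 124 (slack = 13).
Since design, budget are not tight, their duals are 0.
From A_Bᵀ y = c: 3·y_airtime + 4·y_production = 52; 4·y_airtime + 3·y_production = 49.5.
This yields shadow prices y_airtime = 6, y_production = 8.5.
Δz = y_production·Δb = 8.5 × (-2) = -17, so new z* = 1492.5 − 17 = 1475.5.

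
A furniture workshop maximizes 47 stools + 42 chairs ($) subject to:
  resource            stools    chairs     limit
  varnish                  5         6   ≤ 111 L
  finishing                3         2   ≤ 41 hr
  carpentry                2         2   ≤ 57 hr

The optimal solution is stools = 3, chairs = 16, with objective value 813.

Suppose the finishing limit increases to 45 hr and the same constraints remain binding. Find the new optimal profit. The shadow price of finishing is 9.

849

Δb = 4, so new z* = 813 + (9)·(4) = 813 + 36 = 849.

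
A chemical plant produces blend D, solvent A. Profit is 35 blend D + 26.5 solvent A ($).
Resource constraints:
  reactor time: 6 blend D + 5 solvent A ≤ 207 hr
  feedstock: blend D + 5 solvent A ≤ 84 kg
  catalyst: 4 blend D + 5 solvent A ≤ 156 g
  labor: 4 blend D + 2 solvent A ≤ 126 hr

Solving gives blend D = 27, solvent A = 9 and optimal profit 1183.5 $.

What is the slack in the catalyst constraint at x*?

catalyst used = 4·27 + 5·9 = 153; slack = 156 − 153 = 3.

3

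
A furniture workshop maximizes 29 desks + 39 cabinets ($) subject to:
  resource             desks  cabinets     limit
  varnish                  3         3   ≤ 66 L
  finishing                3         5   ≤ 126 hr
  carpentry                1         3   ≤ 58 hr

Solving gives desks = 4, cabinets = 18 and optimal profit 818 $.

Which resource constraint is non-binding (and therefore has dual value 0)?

finishing

varnish: 66/66 (binding)
finishing: 102/126 (slack 24)
carpentry: 58/58 (binding)
By complementary slackness, a constraint with positive slack has shadow price 0 → finishing.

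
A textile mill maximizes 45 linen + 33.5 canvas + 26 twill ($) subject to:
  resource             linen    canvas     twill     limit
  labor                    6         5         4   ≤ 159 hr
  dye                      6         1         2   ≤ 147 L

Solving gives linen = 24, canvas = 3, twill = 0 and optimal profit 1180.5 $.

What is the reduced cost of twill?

Both labor and dye are binding at x*.
The binding rows give the dual system: 6·y_labor + 6·y_dye = 45 and 5·y_labor + 1·y_dye = 33.5.
→ y_labor = 6.5 and y_dye = 1.
Reduced cost of twill: c₃ − yᵀa₃ = 26 − (6.5·4 + 1·2) = 26 − 28 = -2.

-2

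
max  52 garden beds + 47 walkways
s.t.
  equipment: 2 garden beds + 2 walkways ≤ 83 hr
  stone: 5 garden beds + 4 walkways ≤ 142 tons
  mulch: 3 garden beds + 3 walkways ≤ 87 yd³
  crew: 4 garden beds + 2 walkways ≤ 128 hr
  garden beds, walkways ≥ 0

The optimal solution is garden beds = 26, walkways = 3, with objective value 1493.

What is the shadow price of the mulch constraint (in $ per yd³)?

9

Check each constraint at x*: equipment 58/83 (slack 25); stone 142/142 (tight); mulch 87/87 (tight); crew 110/128 (slack 18).
Slack constraints have shadow price 0 (complementary slackness).
From A_Bᵀ y = c: 5·y_stone + 3·y_mulch = 52; 4·y_stone + 3·y_mulch = 47.
Solving: y_stone = 5, y_mulch = 9.
Shadow price of mulch = 9.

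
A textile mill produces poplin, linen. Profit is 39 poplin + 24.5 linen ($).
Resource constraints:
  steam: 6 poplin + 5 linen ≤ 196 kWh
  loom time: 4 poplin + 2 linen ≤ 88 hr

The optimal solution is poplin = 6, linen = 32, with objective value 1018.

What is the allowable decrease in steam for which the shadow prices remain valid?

64

Binding constraints: steam, loom time. The basis is B = [[6,5],[4,2]] with det -8.
Per unit decrease in steam, x* moves by d = (0.25, -0.5).
The basis stays optimal until linen reaches 0; allowable decrease = 64 kWh.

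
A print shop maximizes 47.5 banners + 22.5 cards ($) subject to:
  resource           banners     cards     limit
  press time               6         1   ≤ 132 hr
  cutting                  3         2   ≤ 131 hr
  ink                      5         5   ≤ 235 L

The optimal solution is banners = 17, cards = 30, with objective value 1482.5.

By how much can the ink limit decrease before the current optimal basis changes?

125

Binding constraints: press time, ink. The basis is B = [[6,1],[5,5]] with det 25.
Per unit decrease in ink, x* moves by d = (0.04, -0.24).
The basis stays optimal until cards reaches 0; allowable decrease = 125 L.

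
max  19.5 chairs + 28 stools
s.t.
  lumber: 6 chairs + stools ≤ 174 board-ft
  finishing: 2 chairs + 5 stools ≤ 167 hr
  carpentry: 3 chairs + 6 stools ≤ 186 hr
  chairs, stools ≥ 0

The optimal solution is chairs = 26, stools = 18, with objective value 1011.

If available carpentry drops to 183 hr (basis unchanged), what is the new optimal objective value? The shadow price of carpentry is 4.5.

997.5

Δb = -3, so new z* = 1011 + (4.5)·(-3) = 1011 − 13.5 = 997.5.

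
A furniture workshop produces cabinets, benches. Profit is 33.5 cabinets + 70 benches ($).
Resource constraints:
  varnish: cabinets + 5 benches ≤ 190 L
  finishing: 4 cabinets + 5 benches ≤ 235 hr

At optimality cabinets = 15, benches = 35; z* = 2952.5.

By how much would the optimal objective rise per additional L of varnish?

Check each constraint at x*: varnish 190/190 (tight); finishing 235/235 (tight).
The binding rows give the dual system: 1·y_varnish + 4·y_finishing = 33.5 and 5·y_varnish + 5·y_finishing = 70.
Solving: y_varnish = 7.5, y_finishing = 6.5.
Shadow price of varnish = 7.5.

7.5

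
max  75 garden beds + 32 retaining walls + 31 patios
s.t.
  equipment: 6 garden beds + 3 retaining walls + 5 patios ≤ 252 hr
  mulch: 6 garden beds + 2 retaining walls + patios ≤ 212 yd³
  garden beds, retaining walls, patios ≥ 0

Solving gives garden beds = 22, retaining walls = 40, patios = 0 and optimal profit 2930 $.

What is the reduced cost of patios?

At the optimum: equipment uses 252 of 252 (binding); mulch uses 212 of 212 (binding).
Dual feasibility on the basic columns requires 6·y_equipment + 6·y_mulch = 75, 3·y_equipment + 2·y_mulch = 32.
→ y_equipment = 7 and y_mulch = 5.5.
Reduced cost of patios: c₃ − yᵀa₃ = 31 − (7·5 + 5.5·1) = 31 − 40.5 = -9.5.

-9.5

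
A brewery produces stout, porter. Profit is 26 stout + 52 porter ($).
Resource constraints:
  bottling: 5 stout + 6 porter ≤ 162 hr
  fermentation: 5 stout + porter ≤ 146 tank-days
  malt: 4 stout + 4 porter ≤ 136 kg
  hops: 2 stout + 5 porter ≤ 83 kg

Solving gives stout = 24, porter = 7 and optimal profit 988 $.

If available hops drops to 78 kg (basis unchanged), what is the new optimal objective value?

948

At the optimum: bottling uses 162 of 162 (binding); fermentation uses 127 of 146 (slack = 19); malt uses 124 of 136 (slack = 12); hops uses 83 of 83 (binding).
By complementary slackness, y = 0 for the non-binding constraints.
Dual feasibility on the basic columns requires 5·y_bottling + 2·y_hops = 26, 6·y_bottling + 5·y_hops = 52.
→ y_bottling = 2 and y_hops = 8.
Δz = y_hops·Δb = 8 × (-5) = -40, so new z* = 988 − 40 = 948.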